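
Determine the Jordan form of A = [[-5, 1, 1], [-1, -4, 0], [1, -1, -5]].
The characteristic polynomial is det(xI - A) = (x + 4)(x + 5)^2, so the eigenvalues are -5 (algebraic multiplicity 2), -4 (algebraic multiplicity 1).

For λ = -5: rank(A + 5I) = 2, rank((A + 5I)^2) = 1. The eigenspace has dimension 3 - 2 = 1, so there is 1 Jordan block; the rank sequence gives block sizes [2].

For λ = -4: algebraic multiplicity 1 gives one 1×1 block.

Assembling the blocks gives the Jordan form J above.

J = [[-5, 1, 0], [0, -5, 0], [0, 0, -4]]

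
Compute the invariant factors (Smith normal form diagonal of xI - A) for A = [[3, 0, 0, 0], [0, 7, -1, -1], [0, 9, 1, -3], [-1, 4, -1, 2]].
The Jordan structure of A has elementary divisors (x - 3)^3, (x - 4). Arranging the block sizes at each eigenvalue in decreasing order and taking row products gives the invariant factors.

Invariant factors (smallest first, each dividing the next): (x - 4)(x - 3)^3.

Check: the last factor (x - 4)(x - 3)^3 is the minimal polynomial, and the product (x - 4)(x - 3)^3 is the characteristic polynomial.

(x - 4)(x - 3)^3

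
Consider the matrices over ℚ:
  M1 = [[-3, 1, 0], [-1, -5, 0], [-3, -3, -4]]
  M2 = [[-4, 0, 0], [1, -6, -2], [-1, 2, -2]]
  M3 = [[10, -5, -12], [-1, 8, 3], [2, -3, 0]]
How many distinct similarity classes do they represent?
Characteristic polynomials: χ_{M1} = (x + 4)^3, χ_{M2} = (x + 4)^3, χ_{M3} = (x - 6)^3.

{M1, M2}: invariant factors x + 4, (x + 4)^2.

{M3}: invariant factors (x - 6)^3.

Matrices are similar if and only if their invariant-factor lists agree; the partition into similarity classes is {M1, M2}, {M3}.

2 classes: {M1, M2}, {M3}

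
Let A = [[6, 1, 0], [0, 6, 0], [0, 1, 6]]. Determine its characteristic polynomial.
xI - A = [[x - 6, -1, 0], [0, x - 6, 0], [0, -1, x - 6]].

Expanding det(xI - A) along the first row:
det(xI - A) = + (x - 6)·det([[x - 6, 0], [-1, x - 6]]) - (-1)·det([[0, 0], [0, x - 6]]) + (0)·det([[0, x - 6], [0, -1]]).

Evaluating gives χ_A(x) = x^3 - 18x^2 + 108x - 216 = (x - 6)^3.

χ_A(x) = (x - 6)^3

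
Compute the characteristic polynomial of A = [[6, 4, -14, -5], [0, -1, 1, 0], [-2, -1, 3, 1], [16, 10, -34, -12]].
xI - A = [[x - 6, -4, 14, 5], [0, x + 1, -1, 0], [2, 1, x - 3, -1], [-16, -10, 34, x + 12]].

Expanding det(xI - A) along the first row:
det(xI - A) = + (x - 6)·det([[x + 1, -1, 0], [1, x - 3, -1], [-10, 34, x + 12]]) - (-4)·det([[0, -1, 0], [2, x - 3, -1], [-16, 34, x + 12]]) + (14)·det([[0, x + 1, 0], [2, 1, -1], [-16, -10, x + 12]]) - (5)·det([[0, x + 1, -1], [2, 1, x - 3], [-16, -10, 34]]).

Evaluating gives χ_A(x) = x^4 + 4x^3 = x^3(x + 4).

χ_A(x) = x^3(x + 4)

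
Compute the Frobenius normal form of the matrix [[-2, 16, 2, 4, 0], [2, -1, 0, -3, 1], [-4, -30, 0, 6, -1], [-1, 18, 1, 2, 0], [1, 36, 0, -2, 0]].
R = [[0, 0, 0, 0, -20], [1, 0, 0, 0, 36], [0, 1, 0, 0, -32], [0, 0, 1, 0, 12], [0, 0, 0, 1, -1]]

The invariant factors of A (the non-unit diagonal entries of the Smith normal form of xI - A over ℚ[x]) are (x + 5)(x^2 - 2x + 2)^2, each dividing the next. The characteristic polynomial is their product, (x + 5)(x^2 - 2x + 2)^2.

The rational canonical form is the block-diagonal matrix of companion matrices C(f_i):
R = [[0, 0, 0, 0, -20], [1, 0, 0, 0, 36], [0, 1, 0, 0, -32], [0, 0, 1, 0, 12], [0, 0, 0, 1, -1]].

Note the characteristic polynomial does not split into linear factors over ℚ, so A has no Jordan form over ℚ; the rational canonical form exists over any field.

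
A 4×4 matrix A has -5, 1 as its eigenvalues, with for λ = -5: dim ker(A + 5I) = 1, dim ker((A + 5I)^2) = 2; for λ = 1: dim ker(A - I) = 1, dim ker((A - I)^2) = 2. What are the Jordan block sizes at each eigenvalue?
Jordan blocks: (-5, 2), (1, 2)

λ = -5: successive nullity increments [1, 1] count blocks of size ≥ k; block sizes are [2].
λ = 1: successive nullity increments [1, 1] count blocks of size ≥ k; block sizes are [2].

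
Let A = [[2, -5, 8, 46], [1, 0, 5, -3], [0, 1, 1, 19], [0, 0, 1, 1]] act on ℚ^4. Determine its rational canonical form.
R = [[0, 0, 0, 144], [1, 0, 0, -36], [0, 1, 0, 14], [0, 0, 1, 4]]

The invariant factors of A (the non-unit diagonal entries of the Smith normal form of xI - A over ℚ[x]) are (x - 6)(x + 4)(x^2 - 2x + 6), each dividing the next. The characteristic polynomial is their product, (x - 6)(x + 4)(x^2 - 2x + 6).

The rational canonical form is the block-diagonal matrix of companion matrices C(f_i):
R = [[0, 0, 0, 144], [1, 0, 0, -36], [0, 1, 0, 14], [0, 0, 1, 4]].

Note the characteristic polynomial does not split into linear factors over ℚ, so A has no Jordan form over ℚ; the rational canonical form exists over any field.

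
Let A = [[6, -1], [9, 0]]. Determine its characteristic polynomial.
xI - A = [[x - 6, 1], [-9, x]].

Expanding det(xI - A) along the first row:
det(xI - A) = + (x - 6)·det([[x]]) - (1)·det([[-9]]).

Evaluating gives χ_A(x) = x^2 - 6x + 9 = (x - 3)^2.

χ_A(x) = (x - 3)^2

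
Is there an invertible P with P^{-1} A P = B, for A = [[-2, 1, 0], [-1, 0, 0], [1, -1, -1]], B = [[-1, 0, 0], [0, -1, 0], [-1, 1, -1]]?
Yes.

Two matrices over a field are similar if and only if they have the same invariant factors.

Both A and B have characteristic polynomial (x + 1)^3 and minimal polynomial (x + 1)^2. Computing further, both have invariant factors x + 1, (x + 1)^2. Hence A and B are similar.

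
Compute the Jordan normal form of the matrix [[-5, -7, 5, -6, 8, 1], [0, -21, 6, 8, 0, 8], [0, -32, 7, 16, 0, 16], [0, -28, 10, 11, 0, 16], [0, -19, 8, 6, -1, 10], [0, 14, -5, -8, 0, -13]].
The characteristic polynomial is det(xI - A) = (x + 1)^2(x + 5)^4, so the eigenvalues are -5 (algebraic multiplicity 4), -1 (algebraic multiplicity 2).

For λ = -5: rank(A + 5I) = 4, rank((A + 5I)^2) = 3, rank((A + 5I)^3) = 2. The eigenspace has dimension 6 - 4 = 2, so there are 2 Jordan blocks; the rank sequence gives block sizes [3, 1].

For λ = -1: rank(A + I) = 5, rank((A + I)^2) = 4. The eigenspace has dimension 6 - 5 = 1, so there is 1 Jordan block; the rank sequence gives block sizes [2].

Assembling the blocks gives the Jordan form J above.

J = [[-5, 1, 0, 0, 0, 0], [0, -5, 1, 0, 0, 0], [0, 0, -5, 0, 0, 0], [0, 0, 0, -5, 0, 0], [0, 0, 0, 0, -1, 1], [0, 0, 0, 0, 0, -1]]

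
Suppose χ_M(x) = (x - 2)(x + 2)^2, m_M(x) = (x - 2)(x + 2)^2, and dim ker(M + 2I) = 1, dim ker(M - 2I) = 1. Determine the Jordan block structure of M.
Jordan blocks: (-2, 2), (2, 1)

λ = -2: algebraic multiplicity 2 (exponent in χ_M), largest block size 2 (exponent in m_M), 1 block (geometric multiplicity). This forces block sizes [2].
λ = 2: algebraic multiplicity 1 (exponent in χ_M), largest block size 1 (exponent in m_M), 1 block (geometric multiplicity). This forces block sizes [1].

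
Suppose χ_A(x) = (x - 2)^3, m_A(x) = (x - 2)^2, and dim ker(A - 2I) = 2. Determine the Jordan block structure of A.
λ = 2: algebraic multiplicity 3 (exponent in χ_A), largest block size 2 (exponent in m_A), 2 blocks (geometric multiplicity). These force block sizes [2, 1].

Jordan blocks: (2, 2), (2, 1)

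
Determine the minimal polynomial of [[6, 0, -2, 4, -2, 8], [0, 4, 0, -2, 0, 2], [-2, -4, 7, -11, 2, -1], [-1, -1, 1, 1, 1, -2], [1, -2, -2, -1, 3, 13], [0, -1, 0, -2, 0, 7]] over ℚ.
The characteristic polynomial factors as (x - 5)^4(x - 4)^2. The minimal polynomial is ∏(x - λ)^{k_λ} where k_λ is the size of the largest Jordan block at λ.

For λ = 4: rank(A - 4I) = 4, and the largest Jordan block has size 1 (the smallest k with rank((A - 4I)^k) = rank((A - 4I)^(k+1))).
For λ = 5: rank(A - 5I) = 4, and the largest Jordan block has size 3 (the smallest k with rank((A - 5I)^k) = rank((A - 5I)^(k+1))).

So m_A(x) = (x - 5)^3(x - 4).

m_A(x) = (x - 5)^3(x - 4)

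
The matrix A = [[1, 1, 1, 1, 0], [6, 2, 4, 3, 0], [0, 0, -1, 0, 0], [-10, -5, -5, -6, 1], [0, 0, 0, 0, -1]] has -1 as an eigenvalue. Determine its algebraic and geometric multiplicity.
The characteristic polynomial is (x + 1)^5, so the factor x + 1 appears with exponent 5: the algebraic multiplicity is 5.

rank(A + I) = 3, so the eigenspace has dimension 5 - 3 = 2: the geometric multiplicity is 2.

Since 2 < 5, A is not diagonalizable.

algebraic multiplicity 5, geometric multiplicity 2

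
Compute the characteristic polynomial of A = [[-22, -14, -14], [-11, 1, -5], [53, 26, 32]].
xI - A = [[x + 22, 14, 14], [11, x - 1, 5], [-53, -26, x - 32]].

Expanding det(xI - A) along the first row:
det(xI - A) = + (x + 22)·det([[x - 1, 5], [-26, x - 32]]) - (14)·det([[11, 5], [-53, x - 32]]) + (14)·det([[11, x - 1], [-53, -26]]).

Evaluating gives χ_A(x) = x^3 - 11x^2 + 24x + 36 = (x - 6)^2(x + 1).

χ_A(x) = (x - 6)^2(x + 1)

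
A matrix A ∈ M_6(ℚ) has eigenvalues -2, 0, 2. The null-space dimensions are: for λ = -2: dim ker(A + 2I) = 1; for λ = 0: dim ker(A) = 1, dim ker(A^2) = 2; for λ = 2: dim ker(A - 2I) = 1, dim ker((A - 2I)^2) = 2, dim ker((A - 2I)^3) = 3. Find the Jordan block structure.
Jordan blocks: (-2, 1), (0, 2), (2, 3)

λ = -2: successive nullity increments [1] count blocks of size ≥ k; block sizes are [1].
λ = 0: successive nullity increments [1, 1] count blocks of size ≥ k; block sizes are [2].
λ = 2: successive nullity increments [1, 1, 1] count blocks of size ≥ k; block sizes are [3].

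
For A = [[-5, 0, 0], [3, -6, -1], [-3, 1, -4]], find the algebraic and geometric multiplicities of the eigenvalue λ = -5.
algebraic multiplicity 3, geometric multiplicity 2

The characteristic polynomial is (x + 5)^3, so the factor x + 5 appears with exponent 3: the algebraic multiplicity is 3.

rank(A + 5I) = 1, so the eigenspace has dimension 3 - 1 = 2: the geometric multiplicity is 2.

Since 2 < 3, A is not diagonalizable.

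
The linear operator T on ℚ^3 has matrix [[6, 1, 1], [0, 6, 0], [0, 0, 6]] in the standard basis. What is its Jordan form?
J = [[6, 1, 0], [0, 6, 0], [0, 0, 6]]

The characteristic polynomial is det(xI - A) = (x - 6)^3, so the eigenvalues are 6 (algebraic multiplicity 3).

For λ = 6: rank(A - 6I) = 1, rank((A - 6I)^2) = 0. The eigenspace has dimension 3 - 1 = 2, so there are 2 Jordan blocks; the rank sequence gives block sizes [2, 1].

Assembling the blocks gives the Jordan form J above.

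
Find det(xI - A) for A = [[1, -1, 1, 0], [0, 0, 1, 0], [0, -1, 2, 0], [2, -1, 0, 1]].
xI - A = [[x - 1, 1, -1, 0], [0, x, -1, 0], [0, 1, x - 2, 0], [-2, 1, 0, x - 1]].

Expanding det(xI - A) along the first row:
det(xI - A) = + (x - 1)·det([[x, -1, 0], [1, x - 2, 0], [1, 0, x - 1]]) - (1)·det([[0, -1, 0], [0, x - 2, 0], [-2, 0, x - 1]]) + (-1)·det([[0, x, 0], [0, 1, 0], [-2, 1, x - 1]]) - (0)·det([[0, x, -1], [0, 1, x - 2], [-2, 1, 0]]).

Evaluating gives χ_A(x) = x^4 - 4x^3 + 6x^2 - 4x + 1 = (x - 1)^4.

χ_A(x) = (x - 1)^4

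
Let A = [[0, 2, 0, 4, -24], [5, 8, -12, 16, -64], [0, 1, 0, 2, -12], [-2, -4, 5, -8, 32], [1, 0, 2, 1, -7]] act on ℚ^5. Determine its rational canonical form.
R = [[0, 0, 0, 0, 0], [1, 0, 0, 0, 0], [0, 1, 0, 0, -12], [0, 0, 1, 0, -16], [0, 0, 0, 1, -7]]

The invariant factors of A (the non-unit diagonal entries of the Smith normal form of xI - A over ℚ[x]) are x^2(x + 2)^2(x + 3), each dividing the next. The characteristic polynomial is their product, x^2(x + 2)^2(x + 3).

The rational canonical form is the block-diagonal matrix of companion matrices C(f_i):
R = [[0, 0, 0, 0, 0], [1, 0, 0, 0, 0], [0, 1, 0, 0, -12], [0, 0, 1, 0, -16], [0, 0, 0, 1, -7]].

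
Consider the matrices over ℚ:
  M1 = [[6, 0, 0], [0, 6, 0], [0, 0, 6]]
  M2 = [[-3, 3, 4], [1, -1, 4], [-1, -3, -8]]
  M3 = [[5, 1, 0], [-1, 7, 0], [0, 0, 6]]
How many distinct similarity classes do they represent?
Characteristic polynomials: χ_{M1} = (x - 6)^3, χ_{M2} = (x + 4)^3, χ_{M3} = (x - 6)^3.

{M1}: invariant factors x - 6, x - 6, x - 6.

{M2}: invariant factors x + 4, (x + 4)^2.

{M3}: invariant factors x - 6, (x - 6)^2.

Matrices are similar if and only if their invariant-factor lists agree; the partition into similarity classes is {M1}, {M2}, {M3}.

3 classes: {M1}, {M2}, {M3}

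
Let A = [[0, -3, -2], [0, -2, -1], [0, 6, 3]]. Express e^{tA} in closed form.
e^{tA} = [[1, 3*t - 6*e^{t} + 6, t - 3*e^{t} + 3], [0, 3 - 2*e^{t}, 1 - e^{t}], [0, 6*e^{t} - 6, 3*e^{t} - 2]]

A has Jordan form J = [[0, 1, 0], [0, 0, 0], [0, 0, 1]] with A = PJP^{-1}, so e^{tA} = P e^{tJ} P^{-1}.

For a Jordan block J_k(λ), e^{tJ_k(λ)} = e^{λt} · (I + tN + t^2 N^2/2! + ... + t^{k-1} N^{k-1}/(k-1)!) where N is the nilpotent superdiagonal part.

Assembling the blocks and conjugating back gives the entries of e^{tA} as shown above.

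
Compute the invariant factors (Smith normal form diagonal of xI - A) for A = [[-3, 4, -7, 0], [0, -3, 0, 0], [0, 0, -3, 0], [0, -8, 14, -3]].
x + 3, x + 3, (x + 3)^2

The Jordan structure of A has elementary divisors (x + 3)^2, (x + 3), (x + 3). Arranging the block sizes at each eigenvalue in decreasing order and taking row products gives the invariant factors.

Invariant factors (smallest first, each dividing the next): x + 3, x + 3, (x + 3)^2.

Check: the last factor (x + 3)^2 is the minimal polynomial, and the product (x + 3)^4 is the characteristic polynomial.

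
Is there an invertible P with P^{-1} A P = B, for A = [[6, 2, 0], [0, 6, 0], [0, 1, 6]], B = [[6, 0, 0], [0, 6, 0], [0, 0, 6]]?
Both have characteristic polynomial (x - 6)^3, but the minimal polynomial of A is (x - 6)^2 while the minimal polynomial of B is x - 6. The minimal polynomial is a similarity invariant, so A and B are not similar.

No.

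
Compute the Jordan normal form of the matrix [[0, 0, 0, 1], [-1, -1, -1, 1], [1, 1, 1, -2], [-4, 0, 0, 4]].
The characteristic polynomial is det(xI - A) = x^2(x - 2)^2, so the eigenvalues are 0 (algebraic multiplicity 2), 2 (algebraic multiplicity 2).

For λ = 0: rank(A) = 3, rank(A^2) = 2. The eigenspace has dimension 4 - 3 = 1, so there is 1 Jordan block; the rank sequence gives block sizes [2].

For λ = 2: rank(A - 2I) = 3, rank((A - 2I)^2) = 2. The eigenspace has dimension 4 - 3 = 1, so there is 1 Jordan block; the rank sequence gives block sizes [2].

Assembling the blocks gives the Jordan form J above.

J = [[0, 1, 0, 0], [0, 0, 0, 0], [0, 0, 2, 1], [0, 0, 0, 2]]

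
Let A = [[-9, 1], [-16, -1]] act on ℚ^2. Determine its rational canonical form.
The invariant factors of A (the non-unit diagonal entries of the Smith normal form of xI - A over ℚ[x]) are (x + 5)^2, each dividing the next. The characteristic polynomial is their product, (x + 5)^2.

The rational canonical form is the block-diagonal matrix of companion matrices C(f_i):
R = [[0, -25], [1, -10]].

R = [[0, -25], [1, -10]]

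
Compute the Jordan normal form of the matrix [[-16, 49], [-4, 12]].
The characteristic polynomial is det(xI - A) = (x + 2)^2, so the eigenvalues are -2 (algebraic multiplicity 2).

For λ = -2: rank(A + 2I) = 1, rank((A + 2I)^2) = 0. The eigenspace has dimension 2 - 1 = 1, so there is 1 Jordan block; the rank sequence gives block sizes [2].

Assembling the blocks gives the Jordan form J above.

J = [[-2, 1], [0, -2]]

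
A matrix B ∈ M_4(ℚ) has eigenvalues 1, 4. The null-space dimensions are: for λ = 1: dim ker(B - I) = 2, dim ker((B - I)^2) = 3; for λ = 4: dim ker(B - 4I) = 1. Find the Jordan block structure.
λ = 1: successive nullity increments [2, 1] count blocks of size ≥ k; block sizes are [2, 1].
λ = 4: successive nullity increments [1] count blocks of size ≥ k; block sizes are [1].

Jordan blocks: (1, 2), (1, 1), (4, 1)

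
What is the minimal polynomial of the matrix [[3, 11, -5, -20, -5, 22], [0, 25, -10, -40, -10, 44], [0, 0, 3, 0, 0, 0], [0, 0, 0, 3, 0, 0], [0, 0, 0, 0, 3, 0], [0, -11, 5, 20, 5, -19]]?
The characteristic polynomial factors as (x - 3)^6. The minimal polynomial is ∏(x - λ)^{k_λ} where k_λ is the size of the largest Jordan block at λ.

For λ = 3: rank(A - 3I) = 1, and the largest Jordan block has size 2 (the smallest k with rank((A - 3I)^k) = rank((A - 3I)^(k+1))).

So m_A(x) = (x - 3)^2.

m_A(x) = (x - 3)^2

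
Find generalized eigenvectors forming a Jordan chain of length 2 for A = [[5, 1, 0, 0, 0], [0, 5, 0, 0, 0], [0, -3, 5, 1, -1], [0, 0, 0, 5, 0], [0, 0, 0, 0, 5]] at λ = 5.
v_1 = [[-1, 1, 2, 1, -2]]^T, v_2 = [[1, 0, 0, 0, 0]]^T

We seek v_1 ∈ ker((A - 5I)^2) \ ker(A - 5I), then set v_{i+1} = (A - 5I) v_i.

One such chain is v_1 = [[-1, 1, 2, 1, -2]]^T, v_2 = [[1, 0, 0, 0, 0]]^T. Check: (A - 5I) v_2 = [[0, 0, 0, 0, 0]]^T = 0.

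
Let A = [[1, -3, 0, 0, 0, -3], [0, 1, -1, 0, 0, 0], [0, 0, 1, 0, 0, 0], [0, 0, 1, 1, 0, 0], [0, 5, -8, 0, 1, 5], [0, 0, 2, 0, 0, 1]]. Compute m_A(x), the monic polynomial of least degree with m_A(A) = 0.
m_A(x) = (x - 1)^3

The characteristic polynomial factors as (x - 1)^6. The minimal polynomial is ∏(x - λ)^{k_λ} where k_λ is the size of the largest Jordan block at λ.

For λ = 1: rank(A - I) = 2, and the largest Jordan block has size 3 (the smallest k with rank((A - I)^k) = rank((A - I)^(k+1))).

So m_A(x) = (x - 1)^3.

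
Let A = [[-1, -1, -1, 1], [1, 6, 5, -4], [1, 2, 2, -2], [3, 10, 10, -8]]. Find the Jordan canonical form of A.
The characteristic polynomial is det(xI - A) = (x - 2)(x + 1)^3, so the eigenvalues are -1 (algebraic multiplicity 3), 2 (algebraic multiplicity 1).

For λ = -1: rank(A + I) = 3, rank((A + I)^2) = 2, rank((A + I)^3) = 1. The eigenspace has dimension 4 - 3 = 1, so there is 1 Jordan block; the rank sequence gives block sizes [3].

For λ = 2: algebraic multiplicity 1 gives one 1×1 block.

Assembling the blocks gives the Jordan form J above.

J = [[-1, 1, 0, 0], [0, -1, 1, 0], [0, 0, -1, 0], [0, 0, 0, 2]]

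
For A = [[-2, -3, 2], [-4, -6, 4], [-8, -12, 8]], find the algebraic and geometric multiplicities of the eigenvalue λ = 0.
algebraic multiplicity 3, geometric multiplicity 2

The characteristic polynomial is x^3, so the factor x appears with exponent 3: the algebraic multiplicity is 3.

rank(A) = 1, so the eigenspace has dimension 3 - 1 = 2: the geometric multiplicity is 2.

Since 2 < 3, A is not diagonalizable.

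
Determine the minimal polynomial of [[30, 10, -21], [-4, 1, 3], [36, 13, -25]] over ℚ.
The characteristic polynomial factors as (x - 2)^3. The minimal polynomial is ∏(x - λ)^{k_λ} where k_λ is the size of the largest Jordan block at λ.

For λ = 2: rank(A - 2I) = 2, and the largest Jordan block has size 3 (the smallest k with rank((A - 2I)^k) = rank((A - 2I)^(k+1))).

So m_A(x) = (x - 2)^3.

m_A(x) = (x - 2)^3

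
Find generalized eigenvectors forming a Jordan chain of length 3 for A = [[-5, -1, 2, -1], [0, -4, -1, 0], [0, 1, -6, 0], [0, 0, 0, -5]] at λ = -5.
v_1 = [[1, 1, 0, 0]]^T, v_2 = [[-1, 1, 1, 0]]^T, v_3 = [[1, 0, 0, 0]]^T

We seek v_1 ∈ ker((A + 5I)^3) \ ker((A + 5I)^2), then set v_{i+1} = (A + 5I) v_i.

One such chain is v_1 = [[1, 1, 0, 0]]^T, v_2 = [[-1, 1, 1, 0]]^T, v_3 = [[1, 0, 0, 0]]^T. Check: (A + 5I) v_3 = [[0, 0, 0, 0]]^T = 0.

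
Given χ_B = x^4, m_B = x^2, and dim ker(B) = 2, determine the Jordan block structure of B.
Jordan blocks: (0, 2), (0, 2)

λ = 0: algebraic multiplicity 4 (exponent in χ_B), largest block size 2 (exponent in m_B), 2 blocks (geometric multiplicity). These force block sizes [2, 2].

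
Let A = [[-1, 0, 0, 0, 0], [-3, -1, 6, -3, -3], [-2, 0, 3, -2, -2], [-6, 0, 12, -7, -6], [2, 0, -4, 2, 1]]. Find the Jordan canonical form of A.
J = [[-1, 1, 0, 0, 0], [0, -1, 0, 0, 0], [0, 0, -1, 0, 0], [0, 0, 0, -1, 0], [0, 0, 0, 0, -1]]

The characteristic polynomial is det(xI - A) = (x + 1)^5, so the eigenvalues are -1 (algebraic multiplicity 5).

For λ = -1: rank(A + I) = 1, rank((A + I)^2) = 0. The eigenspace has dimension 5 - 1 = 4, so there are 4 Jordan blocks; the rank sequence gives block sizes [2, 1, 1, 1].

Assembling the blocks gives the Jordan form J above.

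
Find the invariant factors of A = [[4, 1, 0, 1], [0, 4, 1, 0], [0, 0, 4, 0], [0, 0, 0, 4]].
The Jordan structure of A has elementary divisors (x - 4)^3, (x - 4). Arranging the block sizes at each eigenvalue in decreasing order and taking row products gives the invariant factors.

Invariant factors (smallest first, each dividing the next): x - 4, (x - 4)^3.

Check: the last factor (x - 4)^3 is the minimal polynomial, and the product (x - 4)^4 is the characteristic polynomial.

x - 4, (x - 4)^3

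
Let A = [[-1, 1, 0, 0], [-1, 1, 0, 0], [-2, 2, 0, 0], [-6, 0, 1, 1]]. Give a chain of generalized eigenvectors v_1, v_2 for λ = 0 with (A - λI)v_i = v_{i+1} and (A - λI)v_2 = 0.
We seek v_1 ∈ ker(A^2) \ ker(A), then set v_{i+1} = A v_i.

One such chain is v_1 = [[0, 1, 2, 2]]^T, v_2 = [[1, 1, 2, 4]]^T. Check: A v_2 = [[0, 0, 0, 0]]^T = 0.

v_1 = [[0, 1, 2, 2]]^T, v_2 = [[1, 1, 2, 4]]^T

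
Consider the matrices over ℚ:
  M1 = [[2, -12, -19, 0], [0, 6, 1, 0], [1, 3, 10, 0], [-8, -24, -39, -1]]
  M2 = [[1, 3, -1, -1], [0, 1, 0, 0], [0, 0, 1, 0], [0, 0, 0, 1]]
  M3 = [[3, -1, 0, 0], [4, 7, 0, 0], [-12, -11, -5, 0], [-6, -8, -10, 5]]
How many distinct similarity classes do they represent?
Characteristic polynomials: χ_{M1} = (x - 6)^3(x + 1), χ_{M2} = (x - 1)^4, χ_{M3} = (x - 5)^3(x + 5).

{M1}: invariant factors (x - 6)^3(x + 1).

{M2}: invariant factors x - 1, x - 1, (x - 1)^2.

{M3}: invariant factors x - 5, (x - 5)^2(x + 5).

Matrices are similar if and only if their invariant-factor lists agree; the partition into similarity classes is {M1}, {M2}, {M3}.

3 classes: {M1}, {M2}, {M3}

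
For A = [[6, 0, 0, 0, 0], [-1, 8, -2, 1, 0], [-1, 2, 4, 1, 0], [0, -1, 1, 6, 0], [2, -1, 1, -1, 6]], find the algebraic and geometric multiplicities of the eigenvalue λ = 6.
The characteristic polynomial is (x - 6)^5, so the factor x - 6 appears with exponent 5: the algebraic multiplicity is 5.

rank(A - 6I) = 3, so the eigenspace has dimension 5 - 3 = 2: the geometric multiplicity is 2.

Since 2 < 5, A is not diagonalizable.

algebraic multiplicity 5, geometric multiplicity 2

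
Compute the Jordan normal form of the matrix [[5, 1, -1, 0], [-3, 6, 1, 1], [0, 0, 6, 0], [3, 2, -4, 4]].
J = [[5, 1, 0, 0], [0, 5, 1, 0], [0, 0, 5, 0], [0, 0, 0, 6]]

The characteristic polynomial is det(xI - A) = (x - 6)(x - 5)^3, so the eigenvalues are 5 (algebraic multiplicity 3), 6 (algebraic multiplicity 1).

For λ = 5: rank(A - 5I) = 3, rank((A - 5I)^2) = 2, rank((A - 5I)^3) = 1. The eigenspace has dimension 4 - 3 = 1, so there is 1 Jordan block; the rank sequence gives block sizes [3].

For λ = 6: algebraic multiplicity 1 gives one 1×1 block.

Assembling the blocks gives the Jordan form J above.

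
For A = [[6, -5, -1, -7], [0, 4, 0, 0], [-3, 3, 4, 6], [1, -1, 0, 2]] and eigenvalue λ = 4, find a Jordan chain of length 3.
We seek v_1 ∈ ker((A - 4I)^3) \ ker((A - 4I)^2), then set v_{i+1} = (A - 4I) v_i.

One such chain is v_1 = [[-1, 0, 2, -1]]^T, v_2 = [[3, 0, -3, 1]]^T, v_3 = [[2, 0, -3, 1]]^T. Check: (A - 4I) v_3 = [[0, 0, 0, 0]]^T = 0.

v_1 = [[-1, 0, 2, -1]]^T, v_2 = [[3, 0, -3, 1]]^T, v_3 = [[2, 0, -3, 1]]^T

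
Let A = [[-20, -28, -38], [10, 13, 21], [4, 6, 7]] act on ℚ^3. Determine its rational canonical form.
The invariant factors of A (the non-unit diagonal entries of the Smith normal form of xI - A over ℚ[x]) are x^3 - 3x - 4, each dividing the next. The characteristic polynomial is their product, x^3 - 3x - 4.

The rational canonical form is the block-diagonal matrix of companion matrices C(f_i):
R = [[0, 0, 4], [1, 0, 3], [0, 1, 0]].

Note the characteristic polynomial does not split into linear factors over ℚ, so A has no Jordan form over ℚ; the rational canonical form exists over any field.

R = [[0, 0, 4], [1, 0, 3], [0, 1, 0]]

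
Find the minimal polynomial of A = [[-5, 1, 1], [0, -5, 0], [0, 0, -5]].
The characteristic polynomial factors as (x + 5)^3. The minimal polynomial is ∏(x - λ)^{k_λ} where k_λ is the size of the largest Jordan block at λ.

For λ = -5: rank(A + 5I) = 1, and the largest Jordan block has size 2 (the smallest k with rank((A + 5I)^k) = rank((A + 5I)^(k+1))).

So m_A(x) = (x + 5)^2.

m_A(x) = (x + 5)^2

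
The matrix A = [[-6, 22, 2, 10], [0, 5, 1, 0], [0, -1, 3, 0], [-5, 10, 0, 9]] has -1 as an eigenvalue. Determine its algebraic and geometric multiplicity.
The characteristic polynomial is (x - 4)^3(x + 1), so the factor x + 1 appears with exponent 1: the algebraic multiplicity is 1.

rank(A + I) = 3, so the eigenspace has dimension 4 - 3 = 1: the geometric multiplicity is 1.

algebraic multiplicity 1, geometric multiplicity 1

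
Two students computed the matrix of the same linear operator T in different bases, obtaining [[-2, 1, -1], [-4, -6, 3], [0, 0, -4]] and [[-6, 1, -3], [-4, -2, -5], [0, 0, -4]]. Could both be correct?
Two matrices over a field are similar if and only if they have the same invariant factors.

Both A and B have characteristic polynomial (x + 4)^3 and minimal polynomial (x + 4)^3. Computing further, both have invariant factors (x + 4)^3. Hence A and B are similar.

Yes.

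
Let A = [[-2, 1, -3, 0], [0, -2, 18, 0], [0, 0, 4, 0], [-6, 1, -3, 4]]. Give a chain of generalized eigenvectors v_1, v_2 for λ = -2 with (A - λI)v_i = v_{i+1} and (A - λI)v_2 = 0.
v_1 = [[0, 1, 0, 0]]^T, v_2 = [[1, 0, 0, 1]]^T

We seek v_1 ∈ ker((A + 2I)^2) \ ker(A + 2I), then set v_{i+1} = (A + 2I) v_i.

One such chain is v_1 = [[0, 1, 0, 0]]^T, v_2 = [[1, 0, 0, 1]]^T. Check: (A + 2I) v_2 = [[0, 0, 0, 0]]^T = 0.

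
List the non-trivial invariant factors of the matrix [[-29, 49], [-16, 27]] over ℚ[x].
The Jordan structure of A has elementary divisors (x + 1)^2. Arranging the block sizes at each eigenvalue in decreasing order and taking row products gives the invariant factors.

Invariant factors (smallest first, each dividing the next): (x + 1)^2.

Check: the last factor (x + 1)^2 is the minimal polynomial, and the product (x + 1)^2 is the characteristic polynomial.

(x + 1)^2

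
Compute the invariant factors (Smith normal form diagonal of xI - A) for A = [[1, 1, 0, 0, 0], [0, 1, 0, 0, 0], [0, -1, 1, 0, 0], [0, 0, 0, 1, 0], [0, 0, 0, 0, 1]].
x - 1, x - 1, x - 1, (x - 1)^2

The Jordan structure of A has elementary divisors (x - 1)^2, (x - 1), (x - 1), (x - 1). Arranging the block sizes at each eigenvalue in decreasing order and taking row products gives the invariant factors.

Invariant factors (smallest first, each dividing the next): x - 1, x - 1, x - 1, (x - 1)^2.

Check: the last factor (x - 1)^2 is the minimal polynomial, and the product (x - 1)^5 is the characteristic polynomial.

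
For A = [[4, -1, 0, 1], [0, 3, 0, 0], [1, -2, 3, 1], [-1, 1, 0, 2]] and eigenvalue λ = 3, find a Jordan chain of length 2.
v_1 = [[2, 1, 2, 0]]^T, v_2 = [[1, 0, 0, -1]]^T

We seek v_1 ∈ ker((A - 3I)^2) \ ker(A - 3I), then set v_{i+1} = (A - 3I) v_i.

One such chain is v_1 = [[2, 1, 2, 0]]^T, v_2 = [[1, 0, 0, -1]]^T. Check: (A - 3I) v_2 = [[0, 0, 0, 0]]^T = 0.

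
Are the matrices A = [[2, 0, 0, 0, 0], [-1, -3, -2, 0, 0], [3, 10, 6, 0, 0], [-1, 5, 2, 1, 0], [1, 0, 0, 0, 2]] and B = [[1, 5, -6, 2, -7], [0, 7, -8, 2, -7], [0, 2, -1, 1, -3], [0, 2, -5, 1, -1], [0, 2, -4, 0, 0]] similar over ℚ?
Two matrices over a field are similar if and only if they have the same invariant factors.

Both A and B have characteristic polynomial (x - 2)^3(x - 1)^2 and minimal polynomial (x - 2)^2(x - 1)^2. Computing further, both have invariant factors x - 2, (x - 2)^2(x - 1)^2. Hence A and B are similar.

Yes.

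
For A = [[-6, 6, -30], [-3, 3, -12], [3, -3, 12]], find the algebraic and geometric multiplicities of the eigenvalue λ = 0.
The characteristic polynomial is x(x - 6)(x - 3), so the factor x appears with exponent 1: the algebraic multiplicity is 1.

rank(A) = 2, so the eigenspace has dimension 3 - 2 = 1: the geometric multiplicity is 1.

algebraic multiplicity 1, geometric multiplicity 1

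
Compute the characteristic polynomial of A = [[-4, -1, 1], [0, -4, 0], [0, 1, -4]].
χ_A(x) = (x + 4)^3

xI - A = [[x + 4, 1, -1], [0, x + 4, 0], [0, -1, x + 4]].

Expanding det(xI - A) along the first row:
det(xI - A) = + (x + 4)·det([[x + 4, 0], [-1, x + 4]]) - (1)·det([[0, 0], [0, x + 4]]) + (-1)·det([[0, x + 4], [0, -1]]).

Evaluating gives χ_A(x) = x^3 + 12x^2 + 48x + 64 = (x + 4)^3.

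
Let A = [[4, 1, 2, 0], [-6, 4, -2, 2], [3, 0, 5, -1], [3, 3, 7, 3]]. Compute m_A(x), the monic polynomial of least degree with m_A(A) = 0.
The characteristic polynomial factors as (x - 4)^4. The minimal polynomial is ∏(x - λ)^{k_λ} where k_λ is the size of the largest Jordan block at λ.

For λ = 4: rank(A - 4I) = 2, and the largest Jordan block has size 2 (the smallest k with rank((A - 4I)^k) = rank((A - 4I)^(k+1))).

So m_A(x) = (x - 4)^2.

m_A(x) = (x - 4)^2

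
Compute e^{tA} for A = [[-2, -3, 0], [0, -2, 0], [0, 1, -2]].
A has Jordan form J = [[-2, 1, 0], [0, -2, 0], [0, 0, -2]] with A = PJP^{-1}, so e^{tA} = P e^{tJ} P^{-1}.

For a Jordan block J_k(λ), e^{tJ_k(λ)} = e^{λt} · (I + tN + t^2 N^2/2! + ... + t^{k-1} N^{k-1}/(k-1)!) where N is the nilpotent superdiagonal part.

Assembling the blocks and conjugating back gives the entries of e^{tA} as shown above.

e^{tA} = [[e^{-2*t}, -3*t*e^{-2*t}, 0], [0, e^{-2*t}, 0], [0, t*e^{-2*t}, e^{-2*t}]]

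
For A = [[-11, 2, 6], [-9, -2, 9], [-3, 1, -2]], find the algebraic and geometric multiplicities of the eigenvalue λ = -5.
The characteristic polynomial is (x + 5)^3, so the factor x + 5 appears with exponent 3: the algebraic multiplicity is 3.

rank(A + 5I) = 1, so the eigenspace has dimension 3 - 1 = 2: the geometric multiplicity is 2.

Since 2 < 3, A is not diagonalizable.

algebraic multiplicity 3, geometric multiplicity 2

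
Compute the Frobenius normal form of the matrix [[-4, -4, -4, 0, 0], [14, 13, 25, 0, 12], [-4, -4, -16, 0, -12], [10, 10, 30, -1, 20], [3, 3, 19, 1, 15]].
R = [[0, -4, 0, 0, 0], [1, 5, 0, 0, 0], [0, 0, 0, 0, -12], [0, 0, 1, 0, 11], [0, 0, 0, 1, 2]]

The invariant factors of A (the non-unit diagonal entries of the Smith normal form of xI - A over ℚ[x]) are (x - 4)(x - 1), (x - 4)(x - 1)(x + 3), each dividing the next. The characteristic polynomial is their product, (x - 4)^2(x - 1)^2(x + 3).

The rational canonical form is the block-diagonal matrix of companion matrices C(f_i):
R = [[0, -4, 0, 0, 0], [1, 5, 0, 0, 0], [0, 0, 0, 0, -12], [0, 0, 1, 0, 11], [0, 0, 0, 1, 2]].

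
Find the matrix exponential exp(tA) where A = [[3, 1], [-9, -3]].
A has Jordan form J = [[0, 1], [0, 0]] with A = PJP^{-1}, so e^{tA} = P e^{tJ} P^{-1}.

For a Jordan block J_k(λ), e^{tJ_k(λ)} = e^{λt} · (I + tN + t^2 N^2/2! + ... + t^{k-1} N^{k-1}/(k-1)!) where N is the nilpotent superdiagonal part.

Assembling the blocks and conjugating back gives the entries of e^{tA} as shown above.

e^{tA} = [[3*t + 1, t], [-9*t, 1 - 3*t]]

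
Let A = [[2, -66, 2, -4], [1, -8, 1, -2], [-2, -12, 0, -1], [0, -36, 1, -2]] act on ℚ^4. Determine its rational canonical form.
R = [[0, 0, 0, -50], [1, 0, 0, 30], [0, 1, 0, -7], [0, 0, 1, -8]]

The invariant factors of A (the non-unit diagonal entries of the Smith normal form of xI - A over ℚ[x]) are (x + 5)^2(x^2 - 2x + 2), each dividing the next. The characteristic polynomial is their product, (x + 5)^2(x^2 - 2x + 2).

The rational canonical form is the block-diagonal matrix of companion matrices C(f_i):
R = [[0, 0, 0, -50], [1, 0, 0, 30], [0, 1, 0, -7], [0, 0, 1, -8]].

Note the characteristic polynomial does not split into linear factors over ℚ, so A has no Jordan form over ℚ; the rational canonical form exists over any field.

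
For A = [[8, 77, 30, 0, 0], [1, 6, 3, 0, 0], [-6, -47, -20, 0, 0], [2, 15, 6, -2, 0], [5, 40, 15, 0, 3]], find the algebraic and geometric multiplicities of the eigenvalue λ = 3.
The characteristic polynomial is (x - 3)(x + 2)^4, so the factor x - 3 appears with exponent 1: the algebraic multiplicity is 1.

rank(A - 3I) = 4, so the eigenspace has dimension 5 - 4 = 1: the geometric multiplicity is 1.

algebraic multiplicity 1, geometric multiplicity 1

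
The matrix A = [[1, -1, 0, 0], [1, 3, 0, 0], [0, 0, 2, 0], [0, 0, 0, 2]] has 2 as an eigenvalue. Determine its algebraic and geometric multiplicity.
The characteristic polynomial is (x - 2)^4, so the factor x - 2 appears with exponent 4: the algebraic multiplicity is 4.

rank(A - 2I) = 1, so the eigenspace has dimension 4 - 1 = 3: the geometric multiplicity is 3.

Since 3 < 4, A is not diagonalizable.

algebraic multiplicity 4, geometric multiplicity 3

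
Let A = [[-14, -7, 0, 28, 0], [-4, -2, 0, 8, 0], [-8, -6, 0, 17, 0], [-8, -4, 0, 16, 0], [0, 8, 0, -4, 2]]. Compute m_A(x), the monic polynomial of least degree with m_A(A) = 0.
The characteristic polynomial factors as x^4(x - 2). The minimal polynomial is ∏(x - λ)^{k_λ} where k_λ is the size of the largest Jordan block at λ.

For λ = 0: rank(A) = 3, and the largest Jordan block has size 2 (the smallest k with rank(A^k) = rank(A^(k+1))).
For λ = 2: rank(A - 2I) = 4, and the largest Jordan block has size 1 (the smallest k with rank((A - 2I)^k) = rank((A - 2I)^(k+1))).

So m_A(x) = x^2(x - 2).

m_A(x) = x^2(x - 2)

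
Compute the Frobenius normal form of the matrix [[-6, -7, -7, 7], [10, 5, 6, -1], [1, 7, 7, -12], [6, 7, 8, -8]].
The invariant factors of A (the non-unit diagonal entries of the Smith normal form of xI - A over ℚ[x]) are x^2 + x + 5, x^2 + x + 5, each dividing the next. The characteristic polynomial is their product, (x^2 + x + 5)^2.

The rational canonical form is the block-diagonal matrix of companion matrices C(f_i):
R = [[0, -5, 0, 0], [1, -1, 0, 0], [0, 0, 0, -5], [0, 0, 1, -1]].

Note the characteristic polynomial does not split into linear factors over ℚ, so A has no Jordan form over ℚ; the rational canonical form exists over any field.

R = [[0, -5, 0, 0], [1, -1, 0, 0], [0, 0, 0, -5], [0, 0, 1, -1]]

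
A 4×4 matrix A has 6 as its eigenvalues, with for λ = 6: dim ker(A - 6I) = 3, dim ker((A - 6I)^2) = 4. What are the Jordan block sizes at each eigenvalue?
λ = 6: successive nullity increments [3, 1] count blocks of size ≥ k; block sizes are [2, 1, 1].

Jordan blocks: (6, 2), (6, 1), (6, 1)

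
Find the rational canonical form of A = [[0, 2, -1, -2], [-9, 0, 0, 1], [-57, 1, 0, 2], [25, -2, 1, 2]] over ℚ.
The invariant factors of A (the non-unit diagonal entries of the Smith normal form of xI - A over ℚ[x]) are (x^2 - x + 5)^2, each dividing the next. The characteristic polynomial is their product, (x^2 - x + 5)^2.

The rational canonical form is the block-diagonal matrix of companion matrices C(f_i):
R = [[0, 0, 0, -25], [1, 0, 0, 10], [0, 1, 0, -11], [0, 0, 1, 2]].

Note the characteristic polynomial does not split into linear factors over ℚ, so A has no Jordan form over ℚ; the rational canonical form exists over any field.

R = [[0, 0, 0, -25], [1, 0, 0, 10], [0, 1, 0, -11], [0, 0, 1, 2]]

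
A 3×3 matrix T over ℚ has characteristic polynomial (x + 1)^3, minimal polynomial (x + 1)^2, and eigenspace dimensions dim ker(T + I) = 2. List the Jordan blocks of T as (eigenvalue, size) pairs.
λ = -1: algebraic multiplicity 3 (exponent in χ_T), largest block size 2 (exponent in m_T), 2 blocks (geometric multiplicity). These force block sizes [2, 1].

Jordan blocks: (-1, 2), (-1, 1)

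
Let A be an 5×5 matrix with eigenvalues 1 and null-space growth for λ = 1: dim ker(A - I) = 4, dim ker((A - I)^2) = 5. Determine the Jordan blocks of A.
Jordan blocks: (1, 2), (1, 1), (1, 1), (1, 1)

λ = 1: successive nullity increments [4, 1] count blocks of size ≥ k; block sizes are [2, 1, 1, 1].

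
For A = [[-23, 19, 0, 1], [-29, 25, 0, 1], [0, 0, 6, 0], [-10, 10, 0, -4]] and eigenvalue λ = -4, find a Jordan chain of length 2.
v_1 = [[0, 0, 0, 1]]^T, v_2 = [[1, 1, 0, 0]]^T

We seek v_1 ∈ ker((A + 4I)^2) \ ker(A + 4I), then set v_{i+1} = (A + 4I) v_i.

One such chain is v_1 = [[0, 0, 0, 1]]^T, v_2 = [[1, 1, 0, 0]]^T. Check: (A + 4I) v_2 = [[0, 0, 0, 0]]^T = 0.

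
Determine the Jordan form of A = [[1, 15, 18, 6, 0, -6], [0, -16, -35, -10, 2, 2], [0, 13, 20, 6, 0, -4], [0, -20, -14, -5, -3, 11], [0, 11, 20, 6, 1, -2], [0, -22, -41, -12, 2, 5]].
The characteristic polynomial is det(xI - A) = (x - 1)^6, so the eigenvalues are 1 (algebraic multiplicity 6).

For λ = 1: rank(A - I) = 3, rank((A - I)^2) = 1, rank((A - I)^3) = 0. The eigenspace has dimension 6 - 3 = 3, so there are 3 Jordan blocks; the rank sequence gives block sizes [3, 2, 1].

Assembling the blocks gives the Jordan form J above.

J = [[1, 1, 0, 0, 0, 0], [0, 1, 1, 0, 0, 0], [0, 0, 1, 0, 0, 0], [0, 0, 0, 1, 1, 0], [0, 0, 0, 0, 1, 0], [0, 0, 0, 0, 0, 1]]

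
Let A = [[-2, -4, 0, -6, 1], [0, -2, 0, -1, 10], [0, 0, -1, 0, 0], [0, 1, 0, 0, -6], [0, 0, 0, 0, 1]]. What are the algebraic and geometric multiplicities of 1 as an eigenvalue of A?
algebraic multiplicity 1, geometric multiplicity 1

The characteristic polynomial is (x - 1)(x + 1)^3(x + 2), so the factor x - 1 appears with exponent 1: the algebraic multiplicity is 1.

rank(A - I) = 4, so the eigenspace has dimension 5 - 4 = 1: the geometric multiplicity is 1.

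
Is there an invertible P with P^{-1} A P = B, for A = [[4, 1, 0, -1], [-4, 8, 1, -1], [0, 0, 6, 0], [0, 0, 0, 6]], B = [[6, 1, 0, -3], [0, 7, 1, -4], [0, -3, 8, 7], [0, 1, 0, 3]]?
Yes.

Two matrices over a field are similar if and only if they have the same invariant factors.

Both A and B have characteristic polynomial (x - 6)^4 and minimal polynomial (x - 6)^3. Computing further, both have invariant factors x - 6, (x - 6)^3. Hence A and B are similar.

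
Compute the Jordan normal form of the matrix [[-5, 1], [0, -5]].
The characteristic polynomial is det(xI - A) = (x + 5)^2, so the eigenvalues are -5 (algebraic multiplicity 2).

For λ = -5: rank(A + 5I) = 1, rank((A + 5I)^2) = 0. The eigenspace has dimension 2 - 1 = 1, so there is 1 Jordan block; the rank sequence gives block sizes [2].

Assembling the blocks gives the Jordan form J above.

J = [[-5, 1], [0, -5]]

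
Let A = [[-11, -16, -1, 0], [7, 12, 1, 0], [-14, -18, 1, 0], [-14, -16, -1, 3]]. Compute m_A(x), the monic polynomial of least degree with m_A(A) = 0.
The characteristic polynomial factors as (x - 3)^3(x + 4). The minimal polynomial is ∏(x - λ)^{k_λ} where k_λ is the size of the largest Jordan block at λ.

For λ = -4: rank(A + 4I) = 3, and the largest Jordan block has size 1 (the smallest k with rank((A + 4I)^k) = rank((A + 4I)^(k+1))).
For λ = 3: rank(A - 3I) = 2, and the largest Jordan block has size 2 (the smallest k with rank((A - 3I)^k) = rank((A - 3I)^(k+1))).

So m_A(x) = (x - 3)^2(x + 4).

m_A(x) = (x - 3)^2(x + 4)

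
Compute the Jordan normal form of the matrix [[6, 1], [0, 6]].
The characteristic polynomial is det(xI - A) = (x - 6)^2, so the eigenvalues are 6 (algebraic multiplicity 2).

For λ = 6: rank(A - 6I) = 1, rank((A - 6I)^2) = 0. The eigenspace has dimension 2 - 1 = 1, so there is 1 Jordan block; the rank sequence gives block sizes [2].

Assembling the blocks gives the Jordan form J above.

J = [[6, 1], [0, 6]]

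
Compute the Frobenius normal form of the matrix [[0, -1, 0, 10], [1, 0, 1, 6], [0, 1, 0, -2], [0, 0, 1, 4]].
The invariant factors of A (the non-unit diagonal entries of the Smith normal form of xI - A over ℚ[x]) are (x - 4)(x^3 + 2x + 2), each dividing the next. The characteristic polynomial is their product, (x - 4)(x^3 + 2x + 2).

The rational canonical form is the block-diagonal matrix of companion matrices C(f_i):
R = [[0, 0, 0, 8], [1, 0, 0, 6], [0, 1, 0, -2], [0, 0, 1, 4]].

Note the characteristic polynomial does not split into linear factors over ℚ, so A has no Jordan form over ℚ; the rational canonical form exists over any field.

R = [[0, 0, 0, 8], [1, 0, 0, 6], [0, 1, 0, -2], [0, 0, 1, 4]]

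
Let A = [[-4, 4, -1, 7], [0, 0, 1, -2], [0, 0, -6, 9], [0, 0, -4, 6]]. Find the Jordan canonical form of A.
J = [[-4, 0, 0, 0], [0, 0, 1, 0], [0, 0, 0, 1], [0, 0, 0, 0]]

The characteristic polynomial is det(xI - A) = x^3(x + 4), so the eigenvalues are -4 (algebraic multiplicity 1), 0 (algebraic multiplicity 3).

For λ = -4: algebraic multiplicity 1 gives one 1×1 block.

For λ = 0: rank(A) = 3, rank(A^2) = 2, rank(A^3) = 1. The eigenspace has dimension 4 - 3 = 1, so there is 1 Jordan block; the rank sequence gives block sizes [3].

Assembling the blocks gives the Jordan form J above.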